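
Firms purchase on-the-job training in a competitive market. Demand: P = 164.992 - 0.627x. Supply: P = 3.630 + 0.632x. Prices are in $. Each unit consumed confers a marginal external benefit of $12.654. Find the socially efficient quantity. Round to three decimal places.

Social marginal benefit = demand + MEB = 177.646 - 0.627x.
Set SMB = MC: 177.646 - 0.627x = 3.630 + 0.632x → x* = 138.2176.

x* = 138.218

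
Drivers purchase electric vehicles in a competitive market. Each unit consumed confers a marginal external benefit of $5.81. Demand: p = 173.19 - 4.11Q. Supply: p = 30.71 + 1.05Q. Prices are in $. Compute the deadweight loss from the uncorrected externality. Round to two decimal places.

DWL = $3.27

Market equilibrium (private): 30.71 + 1.05Q = 173.19 - 4.11Q → Q_m = 27.6124.
Social marginal benefit = demand + MEB = 179.00 - 4.11Q.
Set SMB = MC: 179.00 - 4.11Q = 30.71 + 1.05Q → Q* = 28.7384.
The loss is the area between SMB and MC from Q* to Q_m; with linear curves that's a triangle of height MEB(Q_m).
DWL = ½ × 1.1260 × 5.8100 = 3.2710.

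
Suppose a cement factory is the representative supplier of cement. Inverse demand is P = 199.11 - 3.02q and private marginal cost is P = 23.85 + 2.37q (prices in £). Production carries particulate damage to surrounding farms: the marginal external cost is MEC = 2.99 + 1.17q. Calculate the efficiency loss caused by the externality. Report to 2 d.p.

DWL = £128.33

Market equilibrium (private): 23.85 + 2.37q = 199.11 - 3.02q → q_m = 32.5158.
Social marginal cost = private MC + MEC = 26.84 + 3.54q.
Set SMC = demand: 26.84 + 3.54q = 199.11 - 3.02q → q* = 26.2607.
The welfare-loss triangle has base |q_m − q*| and height MEC(q_m) (the vertical gap between SMC and demand is zero at q* and MEC at q_m).
DWL = ½ × 6.2551 × 41.0335 = 128.3343.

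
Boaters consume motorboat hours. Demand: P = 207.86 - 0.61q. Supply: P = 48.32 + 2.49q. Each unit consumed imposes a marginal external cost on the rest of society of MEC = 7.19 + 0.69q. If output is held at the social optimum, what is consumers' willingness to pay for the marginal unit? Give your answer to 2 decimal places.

P = 183.34

Social marginal benefit = demand − MEC = 200.67 - 1.30q.
Set SMB = MC: 200.67 - 1.30q = 48.32 + 2.49q → q* = 40.1979.
Consumer price on the demand curve at q*: 207.86 − 0.61×40.1979 = 183.3393.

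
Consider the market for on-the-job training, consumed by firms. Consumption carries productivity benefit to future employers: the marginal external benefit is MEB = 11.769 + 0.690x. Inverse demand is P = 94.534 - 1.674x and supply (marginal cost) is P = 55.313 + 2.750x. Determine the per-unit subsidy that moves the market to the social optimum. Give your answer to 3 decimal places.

Social marginal benefit = demand + MEB = 106.303 - 0.984x.
Set SMB = MC: 106.303 - 0.984x = 55.313 + 2.750x → x* = 13.6556.
The Pigouvian subsidy equals MEB at x*: 11.769 + 0.690×13.6556 = 21.1914.

subsidy = 21.191 per unit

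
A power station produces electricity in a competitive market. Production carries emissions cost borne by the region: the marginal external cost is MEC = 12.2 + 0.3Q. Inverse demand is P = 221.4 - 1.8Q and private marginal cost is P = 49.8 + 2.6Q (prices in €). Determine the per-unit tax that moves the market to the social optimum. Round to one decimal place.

Social marginal cost = private MC + MEC = 62.0 + 2.9Q.
Set SMC = demand: 62.0 + 2.9Q = 221.4 - 1.8Q → Q* = 33.9149.
The Pigouvian tax equals MEC at Q*: 12.2 + 0.3×33.9149 = 22.3745.

tax = €22.4 per unit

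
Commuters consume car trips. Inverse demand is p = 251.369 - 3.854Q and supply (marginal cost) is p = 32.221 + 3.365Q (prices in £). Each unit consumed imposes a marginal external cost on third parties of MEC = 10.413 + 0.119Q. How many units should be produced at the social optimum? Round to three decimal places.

Social marginal benefit = demand − MEC = 240.956 - 3.973Q.
Set SMB = MC: 240.956 - 3.973Q = 32.221 + 3.365Q → Q* = 28.4458.

Q* = 28.446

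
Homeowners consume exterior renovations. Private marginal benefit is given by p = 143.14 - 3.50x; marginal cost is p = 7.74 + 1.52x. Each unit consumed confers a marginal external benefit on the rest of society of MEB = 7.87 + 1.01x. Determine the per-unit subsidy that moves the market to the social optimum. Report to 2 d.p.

subsidy = 43.96 per unit

Social marginal benefit = demand + MEB = 151.01 - 2.49x.
Set SMB = MC: 151.01 - 2.49x = 7.74 + 1.52x → x* = 35.7282.
The Pigouvian subsidy equals MEB at x*: 7.87 + 1.01×35.7282 = 43.9555.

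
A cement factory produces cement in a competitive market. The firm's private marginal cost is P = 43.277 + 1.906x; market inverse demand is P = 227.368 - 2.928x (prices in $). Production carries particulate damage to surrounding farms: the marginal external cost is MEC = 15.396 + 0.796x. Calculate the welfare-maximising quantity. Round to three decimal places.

x* = 29.964

Social marginal cost = private MC + MEC = 58.673 + 2.702x.
Set SMC = demand: 58.673 + 2.702x = 227.368 - 2.928x → x* = 29.9636.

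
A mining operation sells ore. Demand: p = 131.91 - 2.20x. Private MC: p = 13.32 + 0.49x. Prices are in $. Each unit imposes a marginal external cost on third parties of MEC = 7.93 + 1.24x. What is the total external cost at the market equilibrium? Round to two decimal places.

Market equilibrium (private): 13.32 + 0.49x = 131.91 - 2.20x → x_m = 44.0855.
Total external cost = ∫₀^{x_m} (7.93 + 1.24x) dx = 7.93×44.0855 + ½×1.24×44.0855² = 1554.5874.

$1554.59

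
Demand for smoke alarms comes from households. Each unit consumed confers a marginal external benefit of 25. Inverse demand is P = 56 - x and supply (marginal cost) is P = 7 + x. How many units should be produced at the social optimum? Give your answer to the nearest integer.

Social marginal benefit = demand + MEB = 81 - x.
Set SMB = MC: 81 - x = 7 + x → x* = 37.0000.

x* = 37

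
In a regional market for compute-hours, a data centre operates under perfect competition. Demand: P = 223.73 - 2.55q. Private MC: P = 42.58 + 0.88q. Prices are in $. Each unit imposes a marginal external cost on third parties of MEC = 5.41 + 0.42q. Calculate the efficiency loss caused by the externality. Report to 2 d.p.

DWL = $98.87

Market equilibrium (private): 42.58 + 0.88q = 223.73 - 2.55q → q_m = 52.8134.
Social marginal cost = private MC + MEC = 47.99 + 1.30q.
Set SMC = demand: 47.99 + 1.30q = 223.73 - 2.55q → q* = 45.6468.
The welfare-loss triangle has base |q_m − q*| and height MEC(q_m) (the vertical gap between SMC and demand is zero at q* and MEC at q_m).
DWL = ½ × 7.1666 × 27.5916 = 98.8690.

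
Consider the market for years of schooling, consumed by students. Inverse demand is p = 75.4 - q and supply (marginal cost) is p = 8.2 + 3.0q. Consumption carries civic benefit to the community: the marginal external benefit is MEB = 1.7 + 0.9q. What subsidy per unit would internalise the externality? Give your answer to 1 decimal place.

Social marginal benefit = demand + MEB = 77.1 - 0.1q.
Set SMB = MC: 77.1 - 0.1q = 8.2 + 3.0q → q* = 22.2258.
The Pigouvian subsidy equals MEB at q*: 1.7 + 0.9×22.2258 = 21.7032.

subsidy = 21.7 per unit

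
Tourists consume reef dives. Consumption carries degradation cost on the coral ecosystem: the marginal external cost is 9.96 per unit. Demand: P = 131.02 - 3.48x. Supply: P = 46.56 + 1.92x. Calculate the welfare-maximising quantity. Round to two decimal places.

Social marginal benefit = demand − MEC = 121.06 - 3.48x.
Set SMB = MC: 121.06 - 3.48x = 46.56 + 1.92x → x* = 13.7963.

x* = 13.80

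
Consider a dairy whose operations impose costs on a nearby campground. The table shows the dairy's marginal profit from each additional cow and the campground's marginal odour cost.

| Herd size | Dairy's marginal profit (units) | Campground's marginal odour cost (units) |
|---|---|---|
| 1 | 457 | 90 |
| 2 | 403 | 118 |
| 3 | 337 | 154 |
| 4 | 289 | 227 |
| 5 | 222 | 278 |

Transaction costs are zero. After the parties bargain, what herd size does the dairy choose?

Bargaining reaches the level where marginal profit last exceeds marginal odour cost.
That holds through level 4 (289 ≥ 227) but not at 5 (222 < 278).

4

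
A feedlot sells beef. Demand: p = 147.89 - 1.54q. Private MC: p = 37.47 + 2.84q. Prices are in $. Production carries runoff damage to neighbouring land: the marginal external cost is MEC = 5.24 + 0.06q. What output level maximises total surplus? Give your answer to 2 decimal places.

q* = 23.69

Social marginal cost = private MC + MEC = 42.71 + 2.90q.
Set SMC = demand: 42.71 + 2.90q = 147.89 - 1.54q → q* = 23.6892.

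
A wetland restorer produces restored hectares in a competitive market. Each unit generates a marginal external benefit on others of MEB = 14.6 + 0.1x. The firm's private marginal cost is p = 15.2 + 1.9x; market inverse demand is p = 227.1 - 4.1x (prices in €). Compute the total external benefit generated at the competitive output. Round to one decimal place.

€578.0

Market equilibrium (private): 15.2 + 1.9x = 227.1 - 4.1x → x_m = 35.3167.
Total external benefit = ∫₀^{x_m} (14.6 + 0.1x) dx = 14.6×35.3167 + ½×0.1×35.3167² = 577.9873.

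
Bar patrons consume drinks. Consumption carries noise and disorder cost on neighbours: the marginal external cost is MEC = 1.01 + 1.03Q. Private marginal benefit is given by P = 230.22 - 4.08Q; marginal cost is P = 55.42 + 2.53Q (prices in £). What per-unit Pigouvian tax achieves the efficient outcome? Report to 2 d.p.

Social marginal benefit = demand − MEC = 229.21 - 5.11Q.
Set SMB = MC: 229.21 - 5.11Q = 55.42 + 2.53Q → Q* = 22.7474.
The Pigouvian tax equals MEC at Q*: 1.01 + 1.03×22.7474 = 24.4398.

tax = £24.44 per unit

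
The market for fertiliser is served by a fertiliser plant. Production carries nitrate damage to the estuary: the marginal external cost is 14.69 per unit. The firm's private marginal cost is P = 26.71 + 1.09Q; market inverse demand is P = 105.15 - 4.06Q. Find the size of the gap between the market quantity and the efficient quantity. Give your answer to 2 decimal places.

Market equilibrium (private): 26.71 + 1.09Q = 105.15 - 4.06Q → Q_m = 15.2311.
Social marginal cost = private MC + MEC = 41.40 + 1.09Q.
Set SMC = demand: 41.40 + 1.09Q = 105.15 - 4.06Q → Q* = 12.3786.
Gap = |15.2311 − 12.3786| = 2.8525.

2.85 units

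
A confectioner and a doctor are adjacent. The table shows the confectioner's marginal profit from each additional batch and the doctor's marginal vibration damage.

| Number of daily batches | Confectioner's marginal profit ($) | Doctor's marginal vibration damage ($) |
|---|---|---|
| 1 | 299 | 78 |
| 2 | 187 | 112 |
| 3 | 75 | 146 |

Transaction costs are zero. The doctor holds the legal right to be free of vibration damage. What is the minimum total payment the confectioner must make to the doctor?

$190

Efficient level: marginal profit ≥ marginal vibration damage through level 2, so k* = 2.
With the doctor holding the right, the confectioner must at least compensate total damage at k*: 78 + 112 = 190.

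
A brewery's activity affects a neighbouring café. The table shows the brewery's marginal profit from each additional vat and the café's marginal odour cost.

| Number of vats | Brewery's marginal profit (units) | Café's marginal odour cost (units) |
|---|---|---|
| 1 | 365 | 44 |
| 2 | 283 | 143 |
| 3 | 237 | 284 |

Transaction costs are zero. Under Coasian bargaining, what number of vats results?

Bargaining reaches the level where marginal profit last exceeds marginal odour cost.
That holds through level 2 (283 ≥ 143) but not at 3 (237 < 284).

2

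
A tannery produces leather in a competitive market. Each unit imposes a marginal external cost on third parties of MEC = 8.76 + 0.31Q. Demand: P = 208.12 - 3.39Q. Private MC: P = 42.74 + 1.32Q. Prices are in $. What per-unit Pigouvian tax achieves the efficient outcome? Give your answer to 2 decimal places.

tax = $18.43 per unit

Social marginal cost = private MC + MEC = 51.50 + 1.63Q.
Set SMC = demand: 51.50 + 1.63Q = 208.12 - 3.39Q → Q* = 31.1992.
The Pigouvian tax equals MEC at Q*: 8.76 + 0.31×31.1992 = 18.4318.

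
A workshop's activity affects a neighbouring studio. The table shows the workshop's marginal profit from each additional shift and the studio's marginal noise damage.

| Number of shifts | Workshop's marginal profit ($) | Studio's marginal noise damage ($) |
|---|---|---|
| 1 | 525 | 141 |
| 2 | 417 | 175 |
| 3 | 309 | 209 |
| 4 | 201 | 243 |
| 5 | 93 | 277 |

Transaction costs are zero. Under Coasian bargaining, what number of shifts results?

Bargaining reaches the level where marginal profit last exceeds marginal noise damage.
That holds through level 3 (309 ≥ 209) but not at 4 (201 < 243).

3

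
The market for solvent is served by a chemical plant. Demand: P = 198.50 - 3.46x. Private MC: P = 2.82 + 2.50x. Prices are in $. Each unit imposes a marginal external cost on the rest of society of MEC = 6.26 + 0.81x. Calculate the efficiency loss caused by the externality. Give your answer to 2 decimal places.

DWL = $79.72

Market equilibrium (private): 2.82 + 2.50x = 198.50 - 3.46x → x_m = 32.8322.
Social marginal cost = private MC + MEC = 9.08 + 3.31x.
Set SMC = demand: 9.08 + 3.31x = 198.50 - 3.46x → x* = 27.9793.
The welfare-loss triangle has base |x_m − x*| and height MEC(x_m) (the vertical gap between SMC and demand is zero at x* and MEC at x_m).
DWL = ½ × 4.8529 × 32.8541 = 79.7188.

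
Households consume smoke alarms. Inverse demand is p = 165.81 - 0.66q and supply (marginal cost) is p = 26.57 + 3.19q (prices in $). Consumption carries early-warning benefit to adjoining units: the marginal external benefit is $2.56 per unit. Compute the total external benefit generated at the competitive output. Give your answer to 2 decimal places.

Market equilibrium (private): 26.57 + 3.19q = 165.81 - 0.66q → q_m = 36.1662.
Total external benefit = MEB × q_m = 2.56 × 36.1662 = 92.5855.

$92.59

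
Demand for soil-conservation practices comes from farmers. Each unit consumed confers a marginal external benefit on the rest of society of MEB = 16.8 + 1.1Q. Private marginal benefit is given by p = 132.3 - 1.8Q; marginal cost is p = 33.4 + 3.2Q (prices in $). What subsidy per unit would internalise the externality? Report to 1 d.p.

subsidy = $49.4 per unit

Social marginal benefit = demand + MEB = 149.1 - 0.7Q.
Set SMB = MC: 149.1 - 0.7Q = 33.4 + 3.2Q → Q* = 29.6667.
The Pigouvian subsidy equals MEB at Q*: 16.8 + 1.1×29.6667 = 49.4334.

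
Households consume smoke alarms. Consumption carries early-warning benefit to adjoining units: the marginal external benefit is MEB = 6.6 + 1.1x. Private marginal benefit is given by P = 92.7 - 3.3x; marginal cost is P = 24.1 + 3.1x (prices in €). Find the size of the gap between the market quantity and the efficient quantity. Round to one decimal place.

3.5 units

Market equilibrium (private): 24.1 + 3.1x = 92.7 - 3.3x → x_m = 10.7188.
Social marginal benefit = demand + MEB = 99.3 - 2.2x.
Set SMB = MC: 99.3 - 2.2x = 24.1 + 3.1x → x* = 14.1887.
Gap = |10.7188 − 14.1887| = 3.4699.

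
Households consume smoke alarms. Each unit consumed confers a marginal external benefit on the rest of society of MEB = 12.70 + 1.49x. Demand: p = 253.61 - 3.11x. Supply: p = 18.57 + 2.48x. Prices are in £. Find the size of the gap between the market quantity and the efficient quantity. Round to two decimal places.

18.38 units

Market equilibrium (private): 18.57 + 2.48x = 253.61 - 3.11x → x_m = 42.0465.
Social marginal benefit = demand + MEB = 266.31 - 1.62x.
Set SMB = MC: 266.31 - 1.62x = 18.57 + 2.48x → x* = 60.4244.
Gap = |42.0465 − 60.4244| = 18.3779.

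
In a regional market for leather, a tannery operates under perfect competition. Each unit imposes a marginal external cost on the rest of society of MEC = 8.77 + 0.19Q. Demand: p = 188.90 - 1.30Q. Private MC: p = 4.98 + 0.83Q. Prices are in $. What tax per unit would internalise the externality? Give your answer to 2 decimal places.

Social marginal cost = private MC + MEC = 13.75 + 1.02Q.
Set SMC = demand: 13.75 + 1.02Q = 188.90 - 1.30Q → Q* = 75.4957.
The Pigouvian tax equals MEC at Q*: 8.77 + 0.19×75.4957 = 23.1142.

tax = $23.11 per unit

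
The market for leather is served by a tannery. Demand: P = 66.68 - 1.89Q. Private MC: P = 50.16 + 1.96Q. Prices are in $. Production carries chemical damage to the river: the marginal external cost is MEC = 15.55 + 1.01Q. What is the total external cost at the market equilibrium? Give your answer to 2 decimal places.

Market equilibrium (private): 50.16 + 1.96Q = 66.68 - 1.89Q → Q_m = 4.2909.
Total external cost = ∫₀^{Q_m} (15.55 + 1.01Q) dQ = 15.55×4.2909 + ½×1.01×4.2909² = 76.0215.

$76.02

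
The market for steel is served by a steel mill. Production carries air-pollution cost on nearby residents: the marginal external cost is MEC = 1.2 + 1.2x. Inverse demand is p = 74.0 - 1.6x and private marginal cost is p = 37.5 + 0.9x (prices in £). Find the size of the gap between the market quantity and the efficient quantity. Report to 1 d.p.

Market equilibrium (private): 37.5 + 0.9x = 74.0 - 1.6x → x_m = 14.6000.
Social marginal cost = private MC + MEC = 38.7 + 2.1x.
Set SMC = demand: 38.7 + 2.1x = 74.0 - 1.6x → x* = 9.5405.
Gap = |14.6000 − 9.5405| = 5.0595.

5.1 units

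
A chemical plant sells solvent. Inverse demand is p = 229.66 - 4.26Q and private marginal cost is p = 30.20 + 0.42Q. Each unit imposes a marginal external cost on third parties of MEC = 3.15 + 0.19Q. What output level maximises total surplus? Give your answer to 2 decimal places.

Q* = 40.31

Social marginal cost = private MC + MEC = 33.35 + 0.61Q.
Set SMC = demand: 33.35 + 0.61Q = 229.66 - 4.26Q → Q* = 40.3101.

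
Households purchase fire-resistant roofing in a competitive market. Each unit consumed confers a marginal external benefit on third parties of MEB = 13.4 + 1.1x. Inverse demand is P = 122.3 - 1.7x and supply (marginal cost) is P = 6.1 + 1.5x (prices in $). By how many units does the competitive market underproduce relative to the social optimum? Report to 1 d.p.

25.4 units

Market equilibrium (private): 6.1 + 1.5x = 122.3 - 1.7x → x_m = 36.3125.
Social marginal benefit = demand + MEB = 135.7 - 0.6x.
Set SMB = MC: 135.7 - 0.6x = 6.1 + 1.5x → x* = 61.7143.
Gap = |36.3125 − 61.7143| = 25.4018.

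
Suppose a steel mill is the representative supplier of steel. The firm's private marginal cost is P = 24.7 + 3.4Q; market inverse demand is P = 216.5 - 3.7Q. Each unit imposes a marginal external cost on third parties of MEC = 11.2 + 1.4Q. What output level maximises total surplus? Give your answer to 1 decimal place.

Q* = 21.2

Social marginal cost = private MC + MEC = 35.9 + 4.8Q.
Set SMC = demand: 35.9 + 4.8Q = 216.5 - 3.7Q → Q* = 21.2471.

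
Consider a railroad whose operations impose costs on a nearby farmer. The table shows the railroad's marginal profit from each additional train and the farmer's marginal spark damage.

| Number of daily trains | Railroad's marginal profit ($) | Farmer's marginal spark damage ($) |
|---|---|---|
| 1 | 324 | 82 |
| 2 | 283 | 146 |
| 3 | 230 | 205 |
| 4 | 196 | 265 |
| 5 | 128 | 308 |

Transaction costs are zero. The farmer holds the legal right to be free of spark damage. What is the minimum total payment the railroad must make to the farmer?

Efficient level: marginal profit ≥ marginal spark damage through level 3, so k* = 3.
With the farmer holding the right, the railroad must at least compensate total damage at k*: 82 + 146 + 205 = 433.

$433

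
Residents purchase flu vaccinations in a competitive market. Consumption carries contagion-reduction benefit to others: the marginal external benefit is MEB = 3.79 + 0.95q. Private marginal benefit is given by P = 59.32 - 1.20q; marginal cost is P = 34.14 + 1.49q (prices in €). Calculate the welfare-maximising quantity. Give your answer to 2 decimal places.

q* = 16.65

Social marginal benefit = demand + MEB = 63.11 - 0.25q.
Set SMB = MC: 63.11 - 0.25q = 34.14 + 1.49q → q* = 16.6494.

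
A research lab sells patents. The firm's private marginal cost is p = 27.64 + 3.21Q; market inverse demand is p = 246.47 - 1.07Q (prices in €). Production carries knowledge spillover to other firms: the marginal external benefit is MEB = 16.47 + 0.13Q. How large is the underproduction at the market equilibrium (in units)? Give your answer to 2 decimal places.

5.57 units

Market equilibrium (private): 27.64 + 3.21Q = 246.47 - 1.07Q → Q_m = 51.1285.
Social marginal cost = private MC − MEB = 11.17 + 3.08Q.
Set SMC = demand: 11.17 + 3.08Q = 246.47 - 1.07Q → Q* = 56.6988.
Gap = |51.1285 − 56.6988| = 5.5703.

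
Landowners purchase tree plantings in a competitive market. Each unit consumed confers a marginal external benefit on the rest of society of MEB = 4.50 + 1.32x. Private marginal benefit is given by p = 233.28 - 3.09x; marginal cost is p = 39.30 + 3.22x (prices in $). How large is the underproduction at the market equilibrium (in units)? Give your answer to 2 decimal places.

9.03 units

Market equilibrium (private): 39.30 + 3.22x = 233.28 - 3.09x → x_m = 30.7417.
Social marginal benefit = demand + MEB = 237.78 - 1.77x.
Set SMB = MC: 237.78 - 1.77x = 39.30 + 3.22x → x* = 39.7756.
Gap = |30.7417 − 39.7756| = 9.0339.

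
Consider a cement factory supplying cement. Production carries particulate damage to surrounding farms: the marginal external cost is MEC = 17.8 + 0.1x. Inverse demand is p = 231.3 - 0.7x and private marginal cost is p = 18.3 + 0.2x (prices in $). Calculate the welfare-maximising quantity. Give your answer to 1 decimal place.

Social marginal cost = private MC + MEC = 36.1 + 0.3x.
Set SMC = demand: 36.1 + 0.3x = 231.3 - 0.7x → x* = 195.2000.

x* = 195.2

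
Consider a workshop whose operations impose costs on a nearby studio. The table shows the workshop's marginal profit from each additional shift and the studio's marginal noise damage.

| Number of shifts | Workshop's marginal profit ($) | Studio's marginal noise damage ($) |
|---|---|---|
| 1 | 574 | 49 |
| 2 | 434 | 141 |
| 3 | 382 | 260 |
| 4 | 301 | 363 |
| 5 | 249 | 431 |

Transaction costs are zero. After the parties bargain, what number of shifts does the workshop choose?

Bargaining reaches the level where marginal profit last exceeds marginal noise damage.
That holds through level 3 (382 ≥ 260) but not at 4 (301 < 363).

3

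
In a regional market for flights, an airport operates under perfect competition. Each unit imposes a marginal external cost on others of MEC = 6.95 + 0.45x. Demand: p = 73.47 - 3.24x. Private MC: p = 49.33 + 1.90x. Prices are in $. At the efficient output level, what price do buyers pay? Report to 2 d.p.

Social marginal cost = private MC + MEC = 56.28 + 2.35x.
Set SMC = demand: 56.28 + 2.35x = 73.47 - 3.24x → x* = 3.0751.
Consumer price on the demand curve at x*: 73.47 − 3.24×3.0751 = 63.5067.

P = $63.51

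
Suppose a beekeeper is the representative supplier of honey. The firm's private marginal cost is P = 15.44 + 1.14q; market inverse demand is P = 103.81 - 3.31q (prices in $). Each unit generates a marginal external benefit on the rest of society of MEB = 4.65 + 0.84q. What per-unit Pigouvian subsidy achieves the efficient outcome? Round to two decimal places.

Social marginal cost = private MC − MEB = 10.79 + 0.30q.
Set SMC = demand: 10.79 + 0.30q = 103.81 - 3.31q → q* = 25.7673.
The Pigouvian subsidy equals MEB at q*: 4.65 + 0.84×25.7673 = 26.2945.

subsidy = $26.29 per unit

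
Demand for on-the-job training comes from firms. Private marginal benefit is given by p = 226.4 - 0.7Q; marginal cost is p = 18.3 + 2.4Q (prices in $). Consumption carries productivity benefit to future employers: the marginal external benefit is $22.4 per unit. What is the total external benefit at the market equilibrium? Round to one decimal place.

$1503.7

Market equilibrium (private): 18.3 + 2.4Q = 226.4 - 0.7Q → Q_m = 67.1290.
Total external benefit = MEB × Q_m = 22.4 × 67.1290 = 1503.6896.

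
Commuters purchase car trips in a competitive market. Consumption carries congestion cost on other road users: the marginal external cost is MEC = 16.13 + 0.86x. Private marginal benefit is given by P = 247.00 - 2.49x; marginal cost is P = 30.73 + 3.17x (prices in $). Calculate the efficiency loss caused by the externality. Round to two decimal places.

DWL = $184.06

Market equilibrium (private): 30.73 + 3.17x = 247.00 - 2.49x → x_m = 38.2102.
Social marginal benefit = demand − MEC = 230.87 - 3.35x.
Set SMB = MC: 230.87 - 3.35x = 30.73 + 3.17x → x* = 30.6963.
Between x* and x_m the wedge MC − SMB runs linearly from 0 to MEC(x_m), so the loss is a triangle.
DWL = ½ × 7.5139 × 48.9908 = 184.0560.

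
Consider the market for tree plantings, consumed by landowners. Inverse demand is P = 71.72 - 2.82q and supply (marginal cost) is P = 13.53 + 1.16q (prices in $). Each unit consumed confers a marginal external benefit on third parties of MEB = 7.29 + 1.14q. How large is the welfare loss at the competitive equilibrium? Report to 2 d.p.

DWL = $101.05

Market equilibrium (private): 13.53 + 1.16q = 71.72 - 2.82q → q_m = 14.6206.
Social marginal benefit = demand + MEB = 79.01 - 1.68q.
Set SMB = MC: 79.01 - 1.68q = 13.53 + 1.16q → q* = 23.0563.
The welfare-loss triangle has base |q_m − q*| and height MEB(q_m) (the vertical gap between SMB and MC is zero at q* and MEB at q_m).
DWL = ½ × 8.4357 × 23.9575 = 101.0491.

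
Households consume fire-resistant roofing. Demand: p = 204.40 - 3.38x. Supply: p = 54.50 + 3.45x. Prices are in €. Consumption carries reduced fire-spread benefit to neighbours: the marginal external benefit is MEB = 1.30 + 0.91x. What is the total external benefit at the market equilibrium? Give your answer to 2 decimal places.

Market equilibrium (private): 54.50 + 3.45x = 204.40 - 3.38x → x_m = 21.9473.
Total external benefit = ∫₀^{x_m} (1.30 + 0.91x) dx = 1.30×21.9473 + ½×0.91×21.9473² = 247.6977.

€247.70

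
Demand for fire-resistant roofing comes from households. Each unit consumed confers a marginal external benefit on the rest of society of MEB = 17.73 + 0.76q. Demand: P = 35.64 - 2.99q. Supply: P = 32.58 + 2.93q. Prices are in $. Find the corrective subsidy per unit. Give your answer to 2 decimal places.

Social marginal benefit = demand + MEB = 53.37 - 2.23q.
Set SMB = MC: 53.37 - 2.23q = 32.58 + 2.93q → q* = 4.0291.
The Pigouvian subsidy equals MEB at q*: 17.73 + 0.76×4.0291 = 20.7921.

subsidy = $20.79 per unit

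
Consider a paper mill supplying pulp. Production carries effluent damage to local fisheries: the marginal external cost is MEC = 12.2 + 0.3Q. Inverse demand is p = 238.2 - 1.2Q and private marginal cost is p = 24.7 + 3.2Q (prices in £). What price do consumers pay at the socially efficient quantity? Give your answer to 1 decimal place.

P = £186.8

Social marginal cost = private MC + MEC = 36.9 + 3.5Q.
Set SMC = demand: 36.9 + 3.5Q = 238.2 - 1.2Q → Q* = 42.8298.
Consumer price on the demand curve at Q*: 238.2 − 1.2×42.8298 = 186.8042.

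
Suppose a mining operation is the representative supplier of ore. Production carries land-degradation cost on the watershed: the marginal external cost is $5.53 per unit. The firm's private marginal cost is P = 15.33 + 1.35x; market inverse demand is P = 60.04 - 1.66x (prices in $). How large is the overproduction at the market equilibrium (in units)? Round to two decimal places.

1.84 units

Market equilibrium (private): 15.33 + 1.35x = 60.04 - 1.66x → x_m = 14.8538.
Social marginal cost = private MC + MEC = 20.86 + 1.35x.
Set SMC = demand: 20.86 + 1.35x = 60.04 - 1.66x → x* = 13.0166.
Gap = |14.8538 − 13.0166| = 1.8372.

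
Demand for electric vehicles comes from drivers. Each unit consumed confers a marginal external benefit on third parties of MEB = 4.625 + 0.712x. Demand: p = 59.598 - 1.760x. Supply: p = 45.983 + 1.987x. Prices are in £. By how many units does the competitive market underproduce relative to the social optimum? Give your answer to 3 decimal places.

2.376 units

Market equilibrium (private): 45.983 + 1.987x = 59.598 - 1.760x → x_m = 3.6336.
Social marginal benefit = demand + MEB = 64.223 - 1.048x.
Set SMB = MC: 64.223 - 1.048x = 45.983 + 1.987x → x* = 6.0099.
Gap = |3.6336 − 6.0099| = 2.3763.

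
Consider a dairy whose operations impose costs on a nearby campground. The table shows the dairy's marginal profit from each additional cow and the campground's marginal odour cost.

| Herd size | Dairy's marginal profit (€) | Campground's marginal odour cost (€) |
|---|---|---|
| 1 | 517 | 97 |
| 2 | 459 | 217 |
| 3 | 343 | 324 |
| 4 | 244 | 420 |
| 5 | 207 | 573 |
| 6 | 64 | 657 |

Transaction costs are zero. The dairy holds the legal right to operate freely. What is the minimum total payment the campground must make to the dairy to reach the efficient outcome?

€515

Left alone the dairy would choose level 6 (marginal profit stays positive).
Efficient level: k* = 3 (marginal profit ≥ marginal odour cost through 3).
The campground must at least cover the dairy's forgone profit from cutting 6→3: 244 + 207 + 64 = 515.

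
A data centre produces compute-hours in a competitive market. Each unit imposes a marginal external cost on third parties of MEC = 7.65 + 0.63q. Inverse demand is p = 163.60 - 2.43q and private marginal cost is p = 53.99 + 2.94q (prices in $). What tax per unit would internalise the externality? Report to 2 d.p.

tax = $18.36 per unit

Social marginal cost = private MC + MEC = 61.64 + 3.57q.
Set SMC = demand: 61.64 + 3.57q = 163.60 - 2.43q → q* = 16.9933.
The Pigouvian tax equals MEC at q*: 7.65 + 0.63×16.9933 = 18.3558.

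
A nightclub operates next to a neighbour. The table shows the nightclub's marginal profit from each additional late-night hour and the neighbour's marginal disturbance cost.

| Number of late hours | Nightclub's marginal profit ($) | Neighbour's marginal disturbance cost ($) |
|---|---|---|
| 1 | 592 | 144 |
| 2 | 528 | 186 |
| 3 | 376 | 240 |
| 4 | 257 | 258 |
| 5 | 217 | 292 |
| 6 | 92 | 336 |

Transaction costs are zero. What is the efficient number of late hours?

Bargaining reaches the level where marginal profit last exceeds marginal disturbance cost.
That holds through level 3 (376 ≥ 240) but not at 4 (257 < 258).

3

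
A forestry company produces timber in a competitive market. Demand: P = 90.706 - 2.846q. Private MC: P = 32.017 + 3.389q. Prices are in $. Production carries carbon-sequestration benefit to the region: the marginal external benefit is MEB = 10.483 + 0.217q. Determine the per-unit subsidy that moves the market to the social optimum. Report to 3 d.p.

Social marginal cost = private MC − MEB = 21.534 + 3.172q.
Set SMC = demand: 21.534 + 3.172q = 90.706 - 2.846q → q* = 11.4942.
The Pigouvian subsidy equals MEB at q*: 10.483 + 0.217×11.4942 = 12.9772.

subsidy = $12.977 per unit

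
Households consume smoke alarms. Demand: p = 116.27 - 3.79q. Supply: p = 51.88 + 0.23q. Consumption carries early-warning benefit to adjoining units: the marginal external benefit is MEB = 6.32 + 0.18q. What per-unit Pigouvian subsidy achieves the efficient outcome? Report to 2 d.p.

Social marginal benefit = demand + MEB = 122.59 - 3.61q.
Set SMB = MC: 122.59 - 3.61q = 51.88 + 0.23q → q* = 18.4141.
The Pigouvian subsidy equals MEB at q*: 6.32 + 0.18×18.4141 = 9.6345.

subsidy = 9.63 per unit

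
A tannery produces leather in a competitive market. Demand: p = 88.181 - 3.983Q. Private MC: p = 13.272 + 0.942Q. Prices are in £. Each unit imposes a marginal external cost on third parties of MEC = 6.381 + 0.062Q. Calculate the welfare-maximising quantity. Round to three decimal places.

Social marginal cost = private MC + MEC = 19.653 + 1.004Q.
Set SMC = demand: 19.653 + 1.004Q = 88.181 - 3.983Q → Q* = 13.7413.

Q* = 13.741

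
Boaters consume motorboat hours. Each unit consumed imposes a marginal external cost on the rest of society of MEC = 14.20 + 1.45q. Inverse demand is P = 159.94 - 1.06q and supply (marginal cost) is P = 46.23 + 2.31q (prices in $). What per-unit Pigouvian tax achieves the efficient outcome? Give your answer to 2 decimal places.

tax = $44.14 per unit

Social marginal benefit = demand − MEC = 145.74 - 2.51q.
Set SMB = MC: 145.74 - 2.51q = 46.23 + 2.31q → q* = 20.6452.
The Pigouvian tax equals MEC at q*: 14.20 + 1.45×20.6452 = 44.1355.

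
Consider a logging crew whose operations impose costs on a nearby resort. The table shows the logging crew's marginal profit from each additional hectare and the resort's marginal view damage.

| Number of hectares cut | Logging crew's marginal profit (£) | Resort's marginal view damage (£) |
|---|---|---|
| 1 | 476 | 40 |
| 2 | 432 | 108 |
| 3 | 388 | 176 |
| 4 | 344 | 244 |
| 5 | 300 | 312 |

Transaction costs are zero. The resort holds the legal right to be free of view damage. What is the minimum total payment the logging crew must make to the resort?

Efficient level: marginal profit ≥ marginal view damage through level 4, so k* = 4.
With the resort holding the right, the logging crew must at least compensate total damage at k*: 40 + 108 + 176 + 244 = 568.

£568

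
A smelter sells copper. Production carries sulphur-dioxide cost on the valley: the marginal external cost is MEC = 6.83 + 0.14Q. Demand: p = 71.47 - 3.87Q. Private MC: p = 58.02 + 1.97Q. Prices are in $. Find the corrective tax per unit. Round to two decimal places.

tax = $6.98 per unit

Social marginal cost = private MC + MEC = 64.85 + 2.11Q.
Set SMC = demand: 64.85 + 2.11Q = 71.47 - 3.87Q → Q* = 1.1070.
The Pigouvian tax equals MEC at Q*: 6.83 + 0.14×1.1070 = 6.9850.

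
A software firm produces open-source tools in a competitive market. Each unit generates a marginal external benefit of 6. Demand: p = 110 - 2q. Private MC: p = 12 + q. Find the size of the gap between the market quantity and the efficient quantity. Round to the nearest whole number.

Market equilibrium (private): 12 + q = 110 - 2q → q_m = 32.6667.
Social marginal cost = private MC − MEB = 6 + q.
Set SMC = demand: 6 + q = 110 - 2q → q* = 34.6667.
Gap = |32.6667 − 34.6667| = 2.0000.

2 units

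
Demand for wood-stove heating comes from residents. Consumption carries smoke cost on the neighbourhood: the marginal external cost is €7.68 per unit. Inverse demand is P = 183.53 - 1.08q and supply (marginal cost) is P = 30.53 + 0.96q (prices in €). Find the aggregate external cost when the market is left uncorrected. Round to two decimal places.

Market equilibrium (private): 30.53 + 0.96q = 183.53 - 1.08q → q_m = 75.0000.
Total external cost = MEC × q_m = 7.68 × 75.0000 = 576.0000.

€576.00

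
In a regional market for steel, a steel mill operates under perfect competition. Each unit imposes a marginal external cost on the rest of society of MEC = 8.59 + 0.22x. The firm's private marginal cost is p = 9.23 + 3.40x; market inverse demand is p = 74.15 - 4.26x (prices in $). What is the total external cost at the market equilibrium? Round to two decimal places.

$80.70

Market equilibrium (private): 9.23 + 3.40x = 74.15 - 4.26x → x_m = 8.4752.
Total external cost = ∫₀^{x_m} (8.59 + 0.22x) dx = 8.59×8.4752 + ½×0.22×8.4752² = 80.7032.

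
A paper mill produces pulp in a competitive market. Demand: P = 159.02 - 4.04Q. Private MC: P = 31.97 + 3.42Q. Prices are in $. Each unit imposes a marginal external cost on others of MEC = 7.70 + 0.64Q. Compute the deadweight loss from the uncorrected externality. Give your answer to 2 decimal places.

DWL = $21.35

Market equilibrium (private): 31.97 + 3.42Q = 159.02 - 4.04Q → Q_m = 17.0308.
Social marginal cost = private MC + MEC = 39.67 + 4.06Q.
Set SMC = demand: 39.67 + 4.06Q = 159.02 - 4.04Q → Q* = 14.7346.
The loss is the area between SMC and demand from Q* to Q_m; with linear curves that's a triangle of height MEC(Q_m).
DWL = ½ × 2.2962 × 18.5997 = 21.3543.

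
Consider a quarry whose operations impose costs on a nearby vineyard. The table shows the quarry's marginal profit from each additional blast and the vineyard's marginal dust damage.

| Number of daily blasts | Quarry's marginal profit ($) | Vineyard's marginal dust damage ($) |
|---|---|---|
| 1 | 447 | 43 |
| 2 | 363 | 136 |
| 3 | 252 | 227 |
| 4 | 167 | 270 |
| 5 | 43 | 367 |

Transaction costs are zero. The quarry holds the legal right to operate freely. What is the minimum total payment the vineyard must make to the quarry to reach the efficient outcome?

Left alone the quarry would choose level 5 (marginal profit stays positive).
Efficient level: k* = 3 (marginal profit ≥ marginal dust damage through 3).
The vineyard must at least cover the quarry's forgone profit from cutting 5→3: 167 + 43 = 210.

$210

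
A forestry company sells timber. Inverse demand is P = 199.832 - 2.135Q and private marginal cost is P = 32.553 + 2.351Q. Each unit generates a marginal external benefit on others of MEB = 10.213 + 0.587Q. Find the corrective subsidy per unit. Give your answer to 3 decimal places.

Social marginal cost = private MC − MEB = 22.340 + 1.764Q.
Set SMC = demand: 22.340 + 1.764Q = 199.832 - 2.135Q → Q* = 45.5224.
The Pigouvian subsidy equals MEB at Q*: 10.213 + 0.587×45.5224 = 36.9346.

subsidy = 36.935 per unit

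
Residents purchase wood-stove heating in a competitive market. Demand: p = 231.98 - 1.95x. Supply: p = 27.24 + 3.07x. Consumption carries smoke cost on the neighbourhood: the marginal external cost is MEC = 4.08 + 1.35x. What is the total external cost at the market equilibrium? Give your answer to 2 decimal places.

1289.20

Market equilibrium (private): 27.24 + 3.07x = 231.98 - 1.95x → x_m = 40.7849.
Total external cost = ∫₀^{x_m} (4.08 + 1.35x) dx = 4.08×40.7849 + ½×1.35×40.7849² = 1289.2028.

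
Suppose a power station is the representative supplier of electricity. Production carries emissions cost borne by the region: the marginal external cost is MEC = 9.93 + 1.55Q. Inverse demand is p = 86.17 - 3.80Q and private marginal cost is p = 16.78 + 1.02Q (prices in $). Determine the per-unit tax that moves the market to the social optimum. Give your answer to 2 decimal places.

tax = $24.40 per unit

Social marginal cost = private MC + MEC = 26.71 + 2.57Q.
Set SMC = demand: 26.71 + 2.57Q = 86.17 - 3.80Q → Q* = 9.3344.
The Pigouvian tax equals MEC at Q*: 9.93 + 1.55×9.3344 = 24.3983.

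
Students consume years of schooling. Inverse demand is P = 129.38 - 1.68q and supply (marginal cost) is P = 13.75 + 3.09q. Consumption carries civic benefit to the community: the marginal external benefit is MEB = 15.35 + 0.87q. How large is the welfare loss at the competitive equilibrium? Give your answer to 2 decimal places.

Market equilibrium (private): 13.75 + 3.09q = 129.38 - 1.68q → q_m = 24.2411.
Social marginal benefit = demand + MEB = 144.73 - 0.81q.
Set SMB = MC: 144.73 - 0.81q = 13.75 + 3.09q → q* = 33.5846.
Between q* and q_m the wedge SMB − MC runs linearly from 0 to MEB(q_m), so the loss is a triangle.
DWL = ½ × 9.3435 × 36.4397 = 170.2372.

DWL = 170.24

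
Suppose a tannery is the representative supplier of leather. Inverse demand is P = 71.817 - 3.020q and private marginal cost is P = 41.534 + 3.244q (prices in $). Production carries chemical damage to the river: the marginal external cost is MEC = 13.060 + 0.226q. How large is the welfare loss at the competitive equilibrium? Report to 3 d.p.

Market equilibrium (private): 41.534 + 3.244q = 71.817 - 3.020q → q_m = 4.8345.
Social marginal cost = private MC + MEC = 54.594 + 3.470q.
Set SMC = demand: 54.594 + 3.470q = 71.817 - 3.020q → q* = 2.6538.
Between q* and q_m the wedge SMC − demand runs linearly from 0 to MEC(q_m), so the loss is a triangle.
DWL = ½ × 2.1807 × 14.1526 = 15.4313.

DWL = $15.431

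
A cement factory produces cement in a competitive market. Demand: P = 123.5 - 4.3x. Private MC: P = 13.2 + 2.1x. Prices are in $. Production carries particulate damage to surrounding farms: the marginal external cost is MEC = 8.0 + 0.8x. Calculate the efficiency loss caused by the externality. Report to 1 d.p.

Market equilibrium (private): 13.2 + 2.1x = 123.5 - 4.3x → x_m = 17.2344.
Social marginal cost = private MC + MEC = 21.2 + 2.9x.
Set SMC = demand: 21.2 + 2.9x = 123.5 - 4.3x → x* = 14.2083.
Between x* and x_m the wedge SMC − demand runs linearly from 0 to MEC(x_m), so the loss is a triangle.
DWL = ½ × 3.0261 × 21.7875 = 32.9656.

DWL = $33.0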